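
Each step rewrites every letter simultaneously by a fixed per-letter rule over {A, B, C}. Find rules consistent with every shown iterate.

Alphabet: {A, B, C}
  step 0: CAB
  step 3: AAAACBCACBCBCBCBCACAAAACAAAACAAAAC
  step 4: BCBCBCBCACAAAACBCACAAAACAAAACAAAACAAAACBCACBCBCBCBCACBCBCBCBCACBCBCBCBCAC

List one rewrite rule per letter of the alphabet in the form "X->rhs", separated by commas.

  step 3 ⇒ step 4: AAAACBCACBCBCBCBCACAAAACAAAACAAAAC ⇒ BC·BC·BC·BC·AC·AAA·AC·BC·AC·AAA·AC·AAA·AC·AAA·AC·AAA·AC·BC·AC·BC·BC·BC·BC·AC·BC·BC·BC·BC·AC·BC·BC·BC·BC·AC
    A ↦ BC
    B ↦ AAA
    C ↦ AC

A->BC, B->AAA, C->AC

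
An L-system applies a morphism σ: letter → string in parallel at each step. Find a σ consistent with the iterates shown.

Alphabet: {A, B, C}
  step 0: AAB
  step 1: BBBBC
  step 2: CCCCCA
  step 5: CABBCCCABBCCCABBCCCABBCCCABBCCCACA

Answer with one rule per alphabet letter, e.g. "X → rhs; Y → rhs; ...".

A->BB, B->C, C->CA

  step 1 ⇒ step 2: BBBBC ⇒ C·C·C·C·CA
    B ↦ C
    C ↦ CA
  step 0 ⇒ step 1: AAB ⇒ BB·BB·C
    A ↦ BB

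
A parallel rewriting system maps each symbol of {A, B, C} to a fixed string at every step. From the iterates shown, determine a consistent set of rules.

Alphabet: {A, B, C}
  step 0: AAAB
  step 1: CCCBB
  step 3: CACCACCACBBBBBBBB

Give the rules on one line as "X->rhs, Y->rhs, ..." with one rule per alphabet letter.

A->C, B->BB, C->CA

  step 0 ⇒ step 1: AAAB ⇒ C·C·C·BB
    A ↦ C
    B ↦ BB
    C ↦ CA  (constrained at step 1)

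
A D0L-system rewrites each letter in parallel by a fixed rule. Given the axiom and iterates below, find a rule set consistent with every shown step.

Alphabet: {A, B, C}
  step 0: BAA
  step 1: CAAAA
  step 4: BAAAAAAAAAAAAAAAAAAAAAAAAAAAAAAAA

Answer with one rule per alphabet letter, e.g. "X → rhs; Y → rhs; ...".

A->AA, B->C, C->B

  step 0 ⇒ step 1: BAA ⇒ C·AA·AA
    A ↦ AA
    B ↦ C
    C ↦ B  (constrained at step 1)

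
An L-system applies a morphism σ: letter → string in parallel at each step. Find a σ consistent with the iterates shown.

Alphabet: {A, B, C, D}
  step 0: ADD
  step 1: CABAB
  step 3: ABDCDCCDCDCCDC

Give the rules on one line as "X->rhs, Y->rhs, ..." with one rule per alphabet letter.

  step 0 ⇒ step 1: ADD ⇒ C·AB·AB
    A ↦ C
    D ↦ AB
    B ↦ AC  (constrained at step 1)
    C ↦ DC  (constrained at step 1)

A->C, B->AC, C->DC, D->AB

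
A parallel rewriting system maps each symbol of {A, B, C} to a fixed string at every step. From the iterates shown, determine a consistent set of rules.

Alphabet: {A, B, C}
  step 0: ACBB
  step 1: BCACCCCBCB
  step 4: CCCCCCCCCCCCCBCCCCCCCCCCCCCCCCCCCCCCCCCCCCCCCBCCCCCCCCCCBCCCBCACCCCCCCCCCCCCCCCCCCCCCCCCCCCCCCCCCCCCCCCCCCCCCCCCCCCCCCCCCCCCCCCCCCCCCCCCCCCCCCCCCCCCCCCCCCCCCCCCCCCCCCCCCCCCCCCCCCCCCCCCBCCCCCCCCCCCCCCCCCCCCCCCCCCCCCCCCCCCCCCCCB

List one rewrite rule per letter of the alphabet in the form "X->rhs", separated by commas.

  step 0 ⇒ step 1: ACBB ⇒ BCA·CCC·CB·CB
    A ↦ BCA
    B ↦ CB
    C ↦ CCC

A->BCA, B->CB, C->CCC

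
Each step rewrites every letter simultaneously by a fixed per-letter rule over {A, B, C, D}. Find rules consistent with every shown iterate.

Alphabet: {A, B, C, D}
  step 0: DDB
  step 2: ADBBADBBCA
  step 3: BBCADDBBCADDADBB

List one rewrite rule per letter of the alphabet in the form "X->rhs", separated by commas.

A->BB, B->D, C->AD, D->CA

  step 2 ⇒ step 3: ADBBADBBCA ⇒ BB·CA·D·D·BB·CA·D·D·AD·BB
    A ↦ BB
    B ↦ D
    C ↦ AD
    D ↦ CA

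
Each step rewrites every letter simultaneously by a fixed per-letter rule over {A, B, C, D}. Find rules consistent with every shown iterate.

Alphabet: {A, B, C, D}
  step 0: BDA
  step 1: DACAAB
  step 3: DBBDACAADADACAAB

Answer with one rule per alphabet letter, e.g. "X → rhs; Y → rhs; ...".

A->B, B->DA, C->D, D->CAA

  step 0 ⇒ step 1: BDA ⇒ DA·CAA·B
    A ↦ B
    B ↦ DA
    D ↦ CAA
    C ↦ D  (constrained at step 1)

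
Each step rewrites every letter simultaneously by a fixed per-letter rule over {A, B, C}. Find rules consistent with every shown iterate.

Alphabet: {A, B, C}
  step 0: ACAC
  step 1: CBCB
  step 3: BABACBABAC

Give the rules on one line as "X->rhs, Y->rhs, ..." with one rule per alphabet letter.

A->C, B->BA, C->B

  step 0 ⇒ step 1: ACAC ⇒ C·B·C·B
    A ↦ C
    C ↦ B
    B ↦ BA  (constrained at step 1)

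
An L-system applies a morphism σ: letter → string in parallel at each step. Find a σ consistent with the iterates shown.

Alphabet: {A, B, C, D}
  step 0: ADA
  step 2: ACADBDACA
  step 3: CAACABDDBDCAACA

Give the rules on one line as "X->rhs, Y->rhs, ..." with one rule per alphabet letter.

  step 2 ⇒ step 3: ACADBDACA ⇒ CA·A·CA·BD·D·BD·CA·A·CA
    A ↦ CA
    B ↦ D
    C ↦ A
    D ↦ BD

A->CA, B->D, C->A, D->BD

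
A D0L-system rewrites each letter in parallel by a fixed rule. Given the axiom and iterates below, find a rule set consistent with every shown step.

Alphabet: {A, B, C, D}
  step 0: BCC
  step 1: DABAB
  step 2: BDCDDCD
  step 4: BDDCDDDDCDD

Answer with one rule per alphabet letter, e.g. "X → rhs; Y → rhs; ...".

  step 1 ⇒ step 2: DABAB ⇒ B·DC·D·DC·D
    A ↦ DC
    B ↦ D
    D ↦ B
  step 0 ⇒ step 1: BCC ⇒ D·AB·AB
    C ↦ AB

A->DC, B->D, C->AB, D->B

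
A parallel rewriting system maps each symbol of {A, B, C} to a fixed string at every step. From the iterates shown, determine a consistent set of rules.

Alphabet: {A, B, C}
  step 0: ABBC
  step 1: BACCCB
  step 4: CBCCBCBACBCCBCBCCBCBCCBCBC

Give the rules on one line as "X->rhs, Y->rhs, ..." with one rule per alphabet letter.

A->BA, B->C, C->CB

  step 0 ⇒ step 1: ABBC ⇒ BA·C·C·CB
    A ↦ BA
    B ↦ C
    C ↦ CB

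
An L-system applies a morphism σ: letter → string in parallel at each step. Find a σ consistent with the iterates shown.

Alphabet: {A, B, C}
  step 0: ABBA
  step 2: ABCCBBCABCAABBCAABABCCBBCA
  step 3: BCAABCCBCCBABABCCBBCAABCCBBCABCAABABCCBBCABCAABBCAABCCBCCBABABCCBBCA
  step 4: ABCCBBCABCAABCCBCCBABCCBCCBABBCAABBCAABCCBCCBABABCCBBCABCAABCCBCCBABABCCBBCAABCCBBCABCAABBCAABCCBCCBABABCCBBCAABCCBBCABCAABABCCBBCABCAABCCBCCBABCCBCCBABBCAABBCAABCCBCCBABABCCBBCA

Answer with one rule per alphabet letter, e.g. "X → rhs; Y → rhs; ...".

  step 3 ⇒ step 4: BCAABCCBCCBABABCCBBCAABCCBBCABCAABABCCBBCABCAABBCAABCCBCCBABABCCBBCA ⇒ AB·CCB·BCA·BCA·AB·CCB·CCB·AB·CCB·CCB·AB·BCA·AB·BCA·AB·CCB·CCB·AB·AB·CCB·BCA·BCA·AB·CCB·CCB·AB·AB·CCB·BCA·AB·CCB·BCA·BCA·AB·BCA·AB·CCB·CCB·AB·AB·CCB·BCA·AB·CCB·BCA·BCA·AB·AB·CCB·BCA·BCA·AB·CCB·CCB·AB·CCB·CCB·AB·BCA·AB·BCA·AB·CCB·CCB·AB·AB·CCB·BCA
    A ↦ BCA
    B ↦ AB
    C ↦ CCB

A->BCA, B->AB, C->CCB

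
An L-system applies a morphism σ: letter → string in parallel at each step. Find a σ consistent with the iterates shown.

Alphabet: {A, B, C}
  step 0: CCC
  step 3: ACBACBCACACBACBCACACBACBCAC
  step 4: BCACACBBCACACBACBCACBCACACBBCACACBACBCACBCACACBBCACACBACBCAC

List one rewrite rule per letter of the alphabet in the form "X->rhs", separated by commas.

A->BC, B->ACB, C->AC

  step 3 ⇒ step 4: ACBACBCACACBACBCACACBACBCAC ⇒ BC·AC·ACB·BC·AC·ACB·AC·BC·AC·BC·AC·ACB·BC·AC·ACB·AC·BC·AC·BC·AC·ACB·BC·AC·ACB·AC·BC·AC
    A ↦ BC
    B ↦ ACB
    C ↦ AC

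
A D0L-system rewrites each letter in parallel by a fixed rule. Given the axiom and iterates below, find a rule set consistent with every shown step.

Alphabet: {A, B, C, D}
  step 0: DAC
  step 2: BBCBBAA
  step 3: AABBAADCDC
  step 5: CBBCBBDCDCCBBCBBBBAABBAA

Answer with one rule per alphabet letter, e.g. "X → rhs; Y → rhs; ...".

  step 2 ⇒ step 3: BBCBBAA ⇒ A·A·BB·A·A·DC·DC
    A ↦ DC
    B ↦ A
    C ↦ BB
    D ↦ C  (constrained at step 0)

A->DC, B->A, C->BB, D->C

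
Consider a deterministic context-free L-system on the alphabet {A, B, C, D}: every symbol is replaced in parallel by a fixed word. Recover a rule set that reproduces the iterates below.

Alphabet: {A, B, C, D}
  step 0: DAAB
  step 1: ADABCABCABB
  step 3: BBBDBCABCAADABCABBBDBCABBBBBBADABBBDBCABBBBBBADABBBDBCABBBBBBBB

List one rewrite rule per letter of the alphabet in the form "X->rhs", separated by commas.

  step 0 ⇒ step 1: DAAB ⇒ ADA·BCA·BCA·BB
    A ↦ BCA
    B ↦ BB
    D ↦ ADA
    C ↦ BD  (constrained at step 1)

A->BCA, B->BB, C->BD, D->ADA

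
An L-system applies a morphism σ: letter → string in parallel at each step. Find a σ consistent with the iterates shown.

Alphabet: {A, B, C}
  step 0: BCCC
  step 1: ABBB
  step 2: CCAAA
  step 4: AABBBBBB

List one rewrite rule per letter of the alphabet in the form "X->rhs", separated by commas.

A->CC, B->A, C->B

  step 1 ⇒ step 2: ABBB ⇒ CC·A·A·A
    A ↦ CC
    B ↦ A
  step 0 ⇒ step 1: BCCC ⇒ A·B·B·B
    C ↦ B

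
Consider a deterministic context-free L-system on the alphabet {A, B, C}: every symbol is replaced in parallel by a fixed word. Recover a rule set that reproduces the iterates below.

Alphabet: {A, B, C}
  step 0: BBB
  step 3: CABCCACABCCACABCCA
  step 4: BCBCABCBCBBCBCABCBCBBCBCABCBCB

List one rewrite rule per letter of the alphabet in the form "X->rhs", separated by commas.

  step 3 ⇒ step 4: CABCCACABCCACABCCA ⇒ BC·B·CA·BC·BC·B·BC·B·CA·BC·BC·B·BC·B·CA·BC·BC·B
    A ↦ B
    B ↦ CA
    C ↦ BC

A->B, B->CA, C->BC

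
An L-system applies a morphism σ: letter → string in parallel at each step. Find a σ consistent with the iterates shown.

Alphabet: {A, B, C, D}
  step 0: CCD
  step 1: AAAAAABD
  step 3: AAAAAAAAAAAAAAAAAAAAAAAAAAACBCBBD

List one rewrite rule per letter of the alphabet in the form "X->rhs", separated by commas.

  step 0 ⇒ step 1: CCD ⇒ AAA·AAA·BD
    C ↦ AAA
    D ↦ BD
    A ↦ AA  (constrained at step 1)
    B ↦ CB  (constrained at step 1)

A->AA, B->CB, C->AAA, D->BD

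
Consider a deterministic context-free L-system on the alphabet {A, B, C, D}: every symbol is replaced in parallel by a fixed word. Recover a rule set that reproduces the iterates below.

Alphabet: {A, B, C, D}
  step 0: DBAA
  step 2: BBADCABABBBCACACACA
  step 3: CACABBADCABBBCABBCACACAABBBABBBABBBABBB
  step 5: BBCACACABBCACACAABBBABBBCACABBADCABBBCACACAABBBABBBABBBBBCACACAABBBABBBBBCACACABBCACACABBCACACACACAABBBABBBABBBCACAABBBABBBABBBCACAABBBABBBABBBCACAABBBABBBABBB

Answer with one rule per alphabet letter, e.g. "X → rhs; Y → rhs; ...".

A->BB, B->CA, C->AB, D->ADC

  step 2 ⇒ step 3: BBADCABABBBCACACACA ⇒ CA·CA·BB·ADC·AB·BB·CA·BB·CA·CA·CA·AB·BB·AB·BB·AB·BB·AB·BB
    A ↦ BB
    B ↦ CA
    C ↦ AB
    D ↦ ADC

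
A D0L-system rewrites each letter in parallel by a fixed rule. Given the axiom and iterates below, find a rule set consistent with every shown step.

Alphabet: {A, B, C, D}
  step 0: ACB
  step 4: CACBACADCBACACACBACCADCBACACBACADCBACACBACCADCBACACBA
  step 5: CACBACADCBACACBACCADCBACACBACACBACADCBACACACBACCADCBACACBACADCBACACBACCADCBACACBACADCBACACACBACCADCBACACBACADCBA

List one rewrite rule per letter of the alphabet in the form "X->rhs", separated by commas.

A->CBA, B->D, C->CA, D->C

  step 4 ⇒ step 5: CACBACADCBACACACBACCADCBACACBACADCBACACBACCADCBACACBA ⇒ CA·CBA·CA·D·CBA·CA·CBA·C·CA·D·CBA·CA·CBA·CA·CBA·CA·D·CBA·CA·CA·CBA·C·CA·D·CBA·CA·CBA·CA·D·CBA·CA·CBA·C·CA·D·CBA·CA·CBA·CA·D·CBA·CA·CA·CBA·C·CA·D·CBA·CA·CBA·CA·D·CBA
    A ↦ CBA
    B ↦ D
    C ↦ CA
    D ↦ C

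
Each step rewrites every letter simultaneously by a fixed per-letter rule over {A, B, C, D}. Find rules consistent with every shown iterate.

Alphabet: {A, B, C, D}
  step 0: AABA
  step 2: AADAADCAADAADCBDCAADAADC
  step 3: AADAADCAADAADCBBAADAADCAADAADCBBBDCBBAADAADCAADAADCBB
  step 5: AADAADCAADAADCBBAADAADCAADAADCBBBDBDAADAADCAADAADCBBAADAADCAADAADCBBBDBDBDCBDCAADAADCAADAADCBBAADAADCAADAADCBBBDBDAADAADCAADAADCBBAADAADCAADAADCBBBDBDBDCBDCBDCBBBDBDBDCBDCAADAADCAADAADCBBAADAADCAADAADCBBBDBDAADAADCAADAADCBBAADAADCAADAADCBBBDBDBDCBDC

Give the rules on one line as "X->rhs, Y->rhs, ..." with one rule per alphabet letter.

A->AAD, B->BD, C->BB, D->C

  step 2 ⇒ step 3: AADAADCAADAADCBDCAADAADC ⇒ AAD·AAD·C·AAD·AAD·C·BB·AAD·AAD·C·AAD·AAD·C·BB·BD·C·BB·AAD·AAD·C·AAD·AAD·C·BB
    A ↦ AAD
    B ↦ BD
    C ↦ BB
    D ↦ C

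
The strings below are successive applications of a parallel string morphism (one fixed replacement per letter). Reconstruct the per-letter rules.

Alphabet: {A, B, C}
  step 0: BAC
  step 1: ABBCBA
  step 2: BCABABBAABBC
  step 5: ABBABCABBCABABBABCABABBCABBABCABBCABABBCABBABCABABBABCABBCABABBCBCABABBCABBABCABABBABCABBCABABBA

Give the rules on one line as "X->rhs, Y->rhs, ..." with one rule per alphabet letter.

  step 1 ⇒ step 2: ABBCBA ⇒ BC·AB·AB·BA·AB·BC
    A ↦ BC
    B ↦ AB
    C ↦ BA

A->BC, B->AB, C->BA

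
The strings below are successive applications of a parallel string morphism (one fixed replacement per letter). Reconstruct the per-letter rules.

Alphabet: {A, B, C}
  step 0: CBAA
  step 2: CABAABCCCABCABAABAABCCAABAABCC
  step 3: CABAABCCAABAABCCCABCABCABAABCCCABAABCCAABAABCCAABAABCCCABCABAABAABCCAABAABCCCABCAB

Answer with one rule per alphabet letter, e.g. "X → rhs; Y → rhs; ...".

  step 2 ⇒ step 3: CABAABCCCABCABAABAABCCAABAABCC ⇒ CAB·AAB·CC·AAB·AAB·CC·CAB·CAB·CAB·AAB·CC·CAB·AAB·CC·AAB·AAB·CC·AAB·AAB·CC·CAB·CAB·AAB·AAB·CC·AAB·AAB·CC·CAB·CAB
    A ↦ AAB
    B ↦ CC
    C ↦ CAB

A->AAB, B->CC, C->CAB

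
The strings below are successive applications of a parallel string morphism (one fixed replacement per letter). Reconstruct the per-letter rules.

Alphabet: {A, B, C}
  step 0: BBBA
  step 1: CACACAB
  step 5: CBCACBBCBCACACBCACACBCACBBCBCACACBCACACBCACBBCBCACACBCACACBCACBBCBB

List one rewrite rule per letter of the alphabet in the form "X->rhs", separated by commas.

A->B, B->CA, C->CB

  step 0 ⇒ step 1: BBBA ⇒ CA·CA·CA·B
    A ↦ B
    B ↦ CA
    C ↦ CB  (constrained at step 1)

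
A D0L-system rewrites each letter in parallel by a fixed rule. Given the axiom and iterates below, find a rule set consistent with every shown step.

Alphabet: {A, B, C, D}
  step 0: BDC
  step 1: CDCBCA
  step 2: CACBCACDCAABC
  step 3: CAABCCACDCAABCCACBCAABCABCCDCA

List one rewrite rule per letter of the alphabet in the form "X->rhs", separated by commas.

A->ABC, B->CD, C->CA, D->CB

  step 2 ⇒ step 3: CACBCACDCAABC ⇒ CA·ABC·CA·CD·CA·ABC·CA·CB·CA·ABC·ABC·CD·CA
    A ↦ ABC
    B ↦ CD
    C ↦ CA
    D ↦ CB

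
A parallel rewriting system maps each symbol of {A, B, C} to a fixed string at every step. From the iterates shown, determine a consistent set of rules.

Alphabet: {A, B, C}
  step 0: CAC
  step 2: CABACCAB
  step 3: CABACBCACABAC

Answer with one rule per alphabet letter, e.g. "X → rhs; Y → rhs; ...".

  step 2 ⇒ step 3: CABACCAB ⇒ CA·B·AC·B·CA·CA·B·AC
    A ↦ B
    B ↦ AC
    C ↦ CA

A->B, B->AC, C->CA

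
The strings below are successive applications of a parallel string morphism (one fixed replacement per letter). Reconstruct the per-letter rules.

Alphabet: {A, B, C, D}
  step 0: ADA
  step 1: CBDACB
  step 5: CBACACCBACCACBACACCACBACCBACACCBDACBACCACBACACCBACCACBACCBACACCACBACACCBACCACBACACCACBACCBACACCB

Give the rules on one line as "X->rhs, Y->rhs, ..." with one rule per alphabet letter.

  step 0 ⇒ step 1: ADA ⇒ CB·DA·CB
    A ↦ CB
    D ↦ DA
    B ↦ CA  (constrained at step 1)
    C ↦ AC  (constrained at step 1)

A->CB, B->CA, C->AC, D->DA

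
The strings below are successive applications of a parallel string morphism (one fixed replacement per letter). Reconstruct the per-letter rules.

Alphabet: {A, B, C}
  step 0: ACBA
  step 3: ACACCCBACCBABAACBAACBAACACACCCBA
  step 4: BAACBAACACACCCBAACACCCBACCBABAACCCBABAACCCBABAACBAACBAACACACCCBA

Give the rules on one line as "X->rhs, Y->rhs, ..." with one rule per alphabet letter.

  step 3 ⇒ step 4: ACACCCBACCBABAACBAACBAACACACCCBA ⇒ BA·AC·BA·AC·AC·AC·CC·BA·AC·AC·CC·BA·CC·BA·BA·AC·CC·BA·BA·AC·CC·BA·BA·AC·BA·AC·BA·AC·AC·AC·CC·BA
    A ↦ BA
    B ↦ CC
    C ↦ AC

A->BA, B->CC, C->AC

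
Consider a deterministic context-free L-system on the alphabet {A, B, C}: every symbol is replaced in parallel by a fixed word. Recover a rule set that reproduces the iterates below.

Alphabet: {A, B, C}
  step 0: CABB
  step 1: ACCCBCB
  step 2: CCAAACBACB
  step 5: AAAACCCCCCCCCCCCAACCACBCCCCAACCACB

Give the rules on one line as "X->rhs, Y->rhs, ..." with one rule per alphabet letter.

A->CC, B->CB, C->A

  step 1 ⇒ step 2: ACCCBCB ⇒ CC·A·A·A·CB·A·CB
    A ↦ CC
    B ↦ CB
    C ↦ A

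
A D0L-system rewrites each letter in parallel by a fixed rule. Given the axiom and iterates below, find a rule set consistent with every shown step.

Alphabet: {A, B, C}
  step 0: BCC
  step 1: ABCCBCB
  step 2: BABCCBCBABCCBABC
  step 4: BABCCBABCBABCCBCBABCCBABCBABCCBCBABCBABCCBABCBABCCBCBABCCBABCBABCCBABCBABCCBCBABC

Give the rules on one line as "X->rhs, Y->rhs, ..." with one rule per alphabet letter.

A->B, B->ABC, C->CB

  step 1 ⇒ step 2: ABCCBCB ⇒ B·ABC·CB·CB·ABC·CB·ABC
    A ↦ B
    B ↦ ABC
    C ↦ CB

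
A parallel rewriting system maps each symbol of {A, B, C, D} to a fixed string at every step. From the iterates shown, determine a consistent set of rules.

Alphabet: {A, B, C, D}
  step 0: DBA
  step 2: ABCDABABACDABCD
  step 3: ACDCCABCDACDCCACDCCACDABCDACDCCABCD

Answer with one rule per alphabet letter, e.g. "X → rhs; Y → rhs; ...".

A->ACD, B->CC, C->AB, D->CD

  step 2 ⇒ step 3: ABCDABABACDABCD ⇒ ACD·CC·AB·CD·ACD·CC·ACD·CC·ACD·AB·CD·ACD·CC·AB·CD
    A ↦ ACD
    B ↦ CC
    C ↦ AB
    D ↦ CD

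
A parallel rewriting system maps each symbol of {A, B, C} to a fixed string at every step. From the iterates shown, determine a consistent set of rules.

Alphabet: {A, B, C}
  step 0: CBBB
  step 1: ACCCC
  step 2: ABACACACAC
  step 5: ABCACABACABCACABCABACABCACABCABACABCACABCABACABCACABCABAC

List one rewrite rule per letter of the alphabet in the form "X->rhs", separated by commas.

A->AB, B->C, C->AC

  step 1 ⇒ step 2: ACCCC ⇒ AB·AC·AC·AC·AC
    A ↦ AB
    C ↦ AC
  step 0 ⇒ step 1: CBBB ⇒ AC·C·C·C
    B ↦ C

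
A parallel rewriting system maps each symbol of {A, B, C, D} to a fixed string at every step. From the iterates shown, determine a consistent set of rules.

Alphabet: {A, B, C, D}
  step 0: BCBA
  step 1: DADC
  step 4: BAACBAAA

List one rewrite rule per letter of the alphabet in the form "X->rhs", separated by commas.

A->C, B->D, C->A, D->BA

  step 0 ⇒ step 1: BCBA ⇒ D·A·D·C
    A ↦ C
    B ↦ D
    C ↦ A
    D ↦ BA  (constrained at step 1)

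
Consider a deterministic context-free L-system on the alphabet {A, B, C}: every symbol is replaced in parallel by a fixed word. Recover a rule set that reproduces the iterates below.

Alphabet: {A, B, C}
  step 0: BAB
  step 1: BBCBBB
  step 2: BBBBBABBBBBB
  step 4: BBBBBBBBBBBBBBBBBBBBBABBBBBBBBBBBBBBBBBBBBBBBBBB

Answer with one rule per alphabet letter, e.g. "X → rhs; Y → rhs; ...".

A->CB, B->BB, C->BA

  step 1 ⇒ step 2: BBCBBB ⇒ BB·BB·BA·BB·BB·BB
    B ↦ BB
    C ↦ BA
  step 0 ⇒ step 1: BAB ⇒ BB·CB·BB
    A ↦ CB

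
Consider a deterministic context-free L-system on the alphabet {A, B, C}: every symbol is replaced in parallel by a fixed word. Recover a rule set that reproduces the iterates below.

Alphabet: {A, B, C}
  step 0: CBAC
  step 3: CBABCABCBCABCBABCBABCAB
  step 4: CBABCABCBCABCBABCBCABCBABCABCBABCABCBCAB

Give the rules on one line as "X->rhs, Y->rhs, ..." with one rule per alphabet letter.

A->C, B->AB, C->CB

  step 3 ⇒ step 4: CBABCABCBCABCBABCBABCAB ⇒ CB·AB·C·AB·CB·C·AB·CB·AB·CB·C·AB·CB·AB·C·AB·CB·AB·C·AB·CB·C·AB
    A ↦ C
    B ↦ AB
    C ↦ CB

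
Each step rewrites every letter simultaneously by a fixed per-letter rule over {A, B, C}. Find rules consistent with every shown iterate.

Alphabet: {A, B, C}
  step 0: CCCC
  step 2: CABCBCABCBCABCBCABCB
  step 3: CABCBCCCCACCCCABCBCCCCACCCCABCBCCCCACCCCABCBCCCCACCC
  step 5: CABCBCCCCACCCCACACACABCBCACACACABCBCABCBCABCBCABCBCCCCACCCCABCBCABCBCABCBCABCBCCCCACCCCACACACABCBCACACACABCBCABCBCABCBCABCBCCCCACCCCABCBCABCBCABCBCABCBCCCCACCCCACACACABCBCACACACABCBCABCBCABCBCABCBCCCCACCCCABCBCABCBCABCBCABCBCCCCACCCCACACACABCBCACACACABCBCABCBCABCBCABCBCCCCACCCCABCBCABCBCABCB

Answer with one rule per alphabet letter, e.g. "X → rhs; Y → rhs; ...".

A->BCB, B->CCC, C->CA

  step 2 ⇒ step 3: CABCBCABCBCABCBCABCB ⇒ CA·BCB·CCC·CA·CCC·CA·BCB·CCC·CA·CCC·CA·BCB·CCC·CA·CCC·CA·BCB·CCC·CA·CCC
    A ↦ BCB
    B ↦ CCC
    C ↦ CA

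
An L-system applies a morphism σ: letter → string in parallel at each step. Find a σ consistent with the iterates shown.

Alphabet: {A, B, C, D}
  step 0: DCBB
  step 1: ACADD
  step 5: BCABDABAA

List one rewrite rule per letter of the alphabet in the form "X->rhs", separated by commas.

  step 0 ⇒ step 1: DCBB ⇒ A·CA·D·D
    B ↦ D
    C ↦ CA
    D ↦ A
    A ↦ B  (constrained at step 1)

A->B, B->D, C->CA, D->A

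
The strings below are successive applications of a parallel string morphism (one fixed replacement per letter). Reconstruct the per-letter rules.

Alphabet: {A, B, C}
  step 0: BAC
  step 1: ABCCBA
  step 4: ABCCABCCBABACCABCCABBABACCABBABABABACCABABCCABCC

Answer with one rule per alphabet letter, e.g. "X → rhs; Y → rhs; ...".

A->CC, B->AB, C->BA

  step 0 ⇒ step 1: BAC ⇒ AB·CC·BA
    A ↦ CC
    B ↦ AB
    C ↦ BA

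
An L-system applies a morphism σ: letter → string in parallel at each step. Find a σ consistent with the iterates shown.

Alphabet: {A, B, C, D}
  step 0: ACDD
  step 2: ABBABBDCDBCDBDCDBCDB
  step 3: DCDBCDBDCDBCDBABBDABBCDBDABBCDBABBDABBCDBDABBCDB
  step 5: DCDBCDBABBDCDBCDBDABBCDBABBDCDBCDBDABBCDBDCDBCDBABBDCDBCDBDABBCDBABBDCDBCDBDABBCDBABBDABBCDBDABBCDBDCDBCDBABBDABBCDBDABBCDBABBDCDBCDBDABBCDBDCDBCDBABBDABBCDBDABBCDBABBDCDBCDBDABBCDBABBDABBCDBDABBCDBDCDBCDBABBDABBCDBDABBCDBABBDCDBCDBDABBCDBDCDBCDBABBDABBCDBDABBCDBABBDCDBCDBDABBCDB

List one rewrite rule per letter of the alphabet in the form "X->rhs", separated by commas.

A->D, B->CDB, C->D, D->ABB

  step 2 ⇒ step 3: ABBABBDCDBCDBDCDBCDB ⇒ D·CDB·CDB·D·CDB·CDB·ABB·D·ABB·CDB·D·ABB·CDB·ABB·D·ABB·CDB·D·ABB·CDB
    A ↦ D
    B ↦ CDB
    C ↦ D
    D ↦ ABB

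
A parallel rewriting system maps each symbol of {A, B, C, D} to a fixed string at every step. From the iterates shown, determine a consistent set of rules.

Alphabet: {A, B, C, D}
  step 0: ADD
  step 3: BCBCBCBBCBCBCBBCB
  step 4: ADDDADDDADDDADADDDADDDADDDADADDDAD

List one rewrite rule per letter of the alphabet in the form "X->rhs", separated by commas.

  step 3 ⇒ step 4: BCBCBCBBCBCBCBBCB ⇒ AD·DD·AD·DD·AD·DD·AD·AD·DD·AD·DD·AD·DD·AD·AD·DD·AD
    B ↦ AD
    C ↦ DD
    A ↦ B  (constrained at step 0)
    D ↦ CB  (constrained at step 0)

A->B, B->AD, C->DD, D->CB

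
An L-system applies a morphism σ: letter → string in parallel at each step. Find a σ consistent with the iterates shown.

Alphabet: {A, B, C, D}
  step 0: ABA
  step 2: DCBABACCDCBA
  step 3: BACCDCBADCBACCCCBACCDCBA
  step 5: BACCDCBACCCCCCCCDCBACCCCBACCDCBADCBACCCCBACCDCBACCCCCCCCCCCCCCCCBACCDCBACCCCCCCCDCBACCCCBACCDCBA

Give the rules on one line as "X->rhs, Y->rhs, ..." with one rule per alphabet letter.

A->BA, B->DC, C->CC, D->BA

  step 2 ⇒ step 3: DCBABACCDCBA ⇒ BA·CC·DC·BA·DC·BA·CC·CC·BA·CC·DC·BA
    A ↦ BA
    B ↦ DC
    C ↦ CC
    D ↦ BA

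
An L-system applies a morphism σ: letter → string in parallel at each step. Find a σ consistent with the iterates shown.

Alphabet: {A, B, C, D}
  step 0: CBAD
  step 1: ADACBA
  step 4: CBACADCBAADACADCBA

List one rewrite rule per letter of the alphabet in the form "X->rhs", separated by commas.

  step 0 ⇒ step 1: CBAD ⇒ AD·A·C·BA
    A ↦ C
    B ↦ A
    C ↦ AD
    D ↦ BA

A->C, B->A, C->AD, D->BA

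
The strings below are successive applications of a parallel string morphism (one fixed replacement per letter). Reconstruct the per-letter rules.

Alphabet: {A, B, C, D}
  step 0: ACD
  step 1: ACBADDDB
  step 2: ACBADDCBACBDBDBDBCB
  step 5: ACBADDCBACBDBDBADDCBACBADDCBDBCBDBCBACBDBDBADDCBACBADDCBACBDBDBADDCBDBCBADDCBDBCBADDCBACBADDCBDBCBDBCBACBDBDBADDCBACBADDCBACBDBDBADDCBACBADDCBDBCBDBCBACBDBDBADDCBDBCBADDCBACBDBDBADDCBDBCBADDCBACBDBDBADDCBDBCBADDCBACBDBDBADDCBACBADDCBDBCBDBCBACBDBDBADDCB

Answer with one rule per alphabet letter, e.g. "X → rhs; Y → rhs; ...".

  step 1 ⇒ step 2: ACBADDDB ⇒ ACB·ADD·CB·ACB·DB·DB·DB·CB
    A ↦ ACB
    B ↦ CB
    C ↦ ADD
    D ↦ DB

A->ACB, B->CB, C->ADD, D->DB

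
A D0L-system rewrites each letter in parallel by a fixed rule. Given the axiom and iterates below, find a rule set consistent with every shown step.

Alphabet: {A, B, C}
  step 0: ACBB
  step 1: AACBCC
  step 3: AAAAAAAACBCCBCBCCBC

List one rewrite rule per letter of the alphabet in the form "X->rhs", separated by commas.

A->AA, B->C, C->CB

  step 0 ⇒ step 1: ACBB ⇒ AA·CB·C·C
    A ↦ AA
    B ↦ C
    C ↦ CB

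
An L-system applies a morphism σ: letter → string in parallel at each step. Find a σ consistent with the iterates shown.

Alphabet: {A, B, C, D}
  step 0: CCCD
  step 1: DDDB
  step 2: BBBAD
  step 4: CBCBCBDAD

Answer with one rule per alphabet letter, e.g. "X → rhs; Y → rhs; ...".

  step 1 ⇒ step 2: DDDB ⇒ B·B·B·AD
    B ↦ AD
    D ↦ B
    A ↦ C  (constrained at step 2)
  step 0 ⇒ step 1: CCCD ⇒ D·D·D·B
    C ↦ D

A->C, B->AD, C->D, D->B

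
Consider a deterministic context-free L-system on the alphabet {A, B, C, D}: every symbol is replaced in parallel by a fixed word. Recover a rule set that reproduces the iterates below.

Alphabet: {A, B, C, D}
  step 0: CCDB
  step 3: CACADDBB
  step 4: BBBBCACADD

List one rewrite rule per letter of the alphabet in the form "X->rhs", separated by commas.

  step 3 ⇒ step 4: CACADDBB ⇒ B·B·B·B·CA·CA·D·D
    A ↦ B
    B ↦ D
    C ↦ B
    D ↦ CA

A->B, B->D, C->B, D->CA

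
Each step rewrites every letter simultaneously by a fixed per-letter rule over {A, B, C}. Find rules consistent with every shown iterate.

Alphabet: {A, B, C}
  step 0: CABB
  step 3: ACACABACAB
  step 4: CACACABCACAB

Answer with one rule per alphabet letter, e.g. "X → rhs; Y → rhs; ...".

  step 3 ⇒ step 4: ACACABACAB ⇒ C·A·C·A·C·AB·C·A·C·AB
    A ↦ C
    B ↦ AB
    C ↦ A

A->C, B->AB, C->A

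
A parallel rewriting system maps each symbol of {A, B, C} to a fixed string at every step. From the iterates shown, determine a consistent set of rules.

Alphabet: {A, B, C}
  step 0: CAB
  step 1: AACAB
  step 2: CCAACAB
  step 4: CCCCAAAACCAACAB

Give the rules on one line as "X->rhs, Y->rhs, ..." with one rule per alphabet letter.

A->C, B->AB, C->AA

  step 1 ⇒ step 2: AACAB ⇒ C·C·AA·C·AB
    A ↦ C
    B ↦ AB
    C ↦ AA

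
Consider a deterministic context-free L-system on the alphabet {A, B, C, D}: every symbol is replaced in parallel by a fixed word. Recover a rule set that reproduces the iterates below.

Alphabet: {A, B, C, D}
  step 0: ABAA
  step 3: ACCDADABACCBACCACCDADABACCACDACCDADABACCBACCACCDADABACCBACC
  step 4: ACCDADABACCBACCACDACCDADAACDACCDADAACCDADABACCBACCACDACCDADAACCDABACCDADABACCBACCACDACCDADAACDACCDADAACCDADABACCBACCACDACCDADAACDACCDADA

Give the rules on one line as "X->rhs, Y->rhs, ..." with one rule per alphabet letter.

  step 3 ⇒ step 4: ACCDADABACCBACCACCDADABACCACDACCDADABACCBACCACCDADABACCBACC ⇒ ACC·DA·DA·B·ACC·B·ACC·ACD·ACC·DA·DA·ACD·ACC·DA·DA·ACC·DA·DA·B·ACC·B·ACC·ACD·ACC·DA·DA·ACC·DA·B·ACC·DA·DA·B·ACC·B·ACC·ACD·ACC·DA·DA·ACD·ACC·DA·DA·ACC·DA·DA·B·ACC·B·ACC·ACD·ACC·DA·DA·ACD·ACC·DA·DA
    A ↦ ACC
    B ↦ ACD
    C ↦ DA
    D ↦ B

A->ACC, B->ACD, C->DA, D->B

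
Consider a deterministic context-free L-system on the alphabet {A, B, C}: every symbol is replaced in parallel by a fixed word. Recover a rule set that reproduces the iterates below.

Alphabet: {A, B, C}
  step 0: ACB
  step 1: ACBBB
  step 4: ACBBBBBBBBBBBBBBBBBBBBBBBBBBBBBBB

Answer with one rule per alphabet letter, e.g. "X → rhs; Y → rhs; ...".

A->AC, B->BB, C->B

  step 0 ⇒ step 1: ACB ⇒ AC·B·BB
    A ↦ AC
    B ↦ BB
    C ↦ B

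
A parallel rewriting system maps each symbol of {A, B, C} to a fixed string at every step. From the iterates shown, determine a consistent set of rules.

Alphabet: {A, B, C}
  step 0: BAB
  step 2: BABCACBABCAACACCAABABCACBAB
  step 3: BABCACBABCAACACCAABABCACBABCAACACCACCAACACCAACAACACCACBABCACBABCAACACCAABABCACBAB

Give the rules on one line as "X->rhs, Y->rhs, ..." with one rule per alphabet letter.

  step 2 ⇒ step 3: BABCACBABCAACACCAABABCACBAB ⇒ BAB·CAC·BAB·CAA·CAC·CAA·BAB·CAC·BAB·CAA·CAC·CAC·CAA·CAC·CAA·CAA·CAC·CAC·BAB·CAC·BAB·CAA·CAC·CAA·BAB·CAC·BAB
    A ↦ CAC
    B ↦ BAB
    C ↦ CAA

A->CAC, B->BAB, C->CAA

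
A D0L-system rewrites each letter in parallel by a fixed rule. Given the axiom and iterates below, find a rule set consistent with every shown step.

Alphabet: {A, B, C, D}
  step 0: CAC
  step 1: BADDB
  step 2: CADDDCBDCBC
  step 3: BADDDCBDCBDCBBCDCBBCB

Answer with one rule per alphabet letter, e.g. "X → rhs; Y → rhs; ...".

  step 2 ⇒ step 3: CADDDCBDCBC ⇒ B·ADD·DCB·DCB·DCB·B·C·DCB·B·C·B
    A ↦ ADD
    B ↦ C
    C ↦ B
    D ↦ DCB

A->ADD, B->C, C->B, D->DCB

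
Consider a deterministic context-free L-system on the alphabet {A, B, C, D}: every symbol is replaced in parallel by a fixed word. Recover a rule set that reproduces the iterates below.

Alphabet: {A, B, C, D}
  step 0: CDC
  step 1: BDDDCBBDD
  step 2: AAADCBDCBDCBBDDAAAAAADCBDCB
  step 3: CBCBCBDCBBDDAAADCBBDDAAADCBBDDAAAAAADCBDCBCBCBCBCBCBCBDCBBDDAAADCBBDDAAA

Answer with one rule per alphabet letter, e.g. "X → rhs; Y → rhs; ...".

  step 2 ⇒ step 3: AAADCBDCBDCBBDDAAAAAADCBDCB ⇒ CB·CB·CB·DCB·BDD·AAA·DCB·BDD·AAA·DCB·BDD·AAA·AAA·DCB·DCB·CB·CB·CB·CB·CB·CB·DCB·BDD·AAA·DCB·BDD·AAA
    A ↦ CB
    B ↦ AAA
    C ↦ BDD
    D ↦ DCB

A->CB, B->AAA, C->BDD, D->DCB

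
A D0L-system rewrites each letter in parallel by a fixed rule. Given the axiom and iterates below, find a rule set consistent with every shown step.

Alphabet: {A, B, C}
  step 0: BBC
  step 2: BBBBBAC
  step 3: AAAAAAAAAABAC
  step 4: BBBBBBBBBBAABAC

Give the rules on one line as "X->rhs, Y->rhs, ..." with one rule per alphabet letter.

  step 3 ⇒ step 4: AAAAAAAAAABAC ⇒ B·B·B·B·B·B·B·B·B·B·AA·B·AC
    A ↦ B
    B ↦ AA
    C ↦ AC

A->B, B->AA, C->AC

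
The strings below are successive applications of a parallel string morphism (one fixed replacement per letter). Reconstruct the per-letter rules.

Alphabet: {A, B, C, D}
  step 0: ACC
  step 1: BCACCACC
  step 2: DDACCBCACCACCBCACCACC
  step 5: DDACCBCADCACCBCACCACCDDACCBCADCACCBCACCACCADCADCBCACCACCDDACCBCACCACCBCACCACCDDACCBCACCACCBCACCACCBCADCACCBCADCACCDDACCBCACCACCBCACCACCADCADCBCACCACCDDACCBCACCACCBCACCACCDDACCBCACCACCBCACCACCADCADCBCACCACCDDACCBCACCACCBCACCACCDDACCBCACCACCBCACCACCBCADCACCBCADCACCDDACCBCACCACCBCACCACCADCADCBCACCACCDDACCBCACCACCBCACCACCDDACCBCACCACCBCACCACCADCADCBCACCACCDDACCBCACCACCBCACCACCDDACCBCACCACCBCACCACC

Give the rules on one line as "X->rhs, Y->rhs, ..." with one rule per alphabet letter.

A->BC, B->DD, C->ACC, D->ADC

  step 1 ⇒ step 2: BCACCACC ⇒ DD·ACC·BC·ACC·ACC·BC·ACC·ACC
    A ↦ BC
    B ↦ DD
    C ↦ ACC
    D ↦ ADC  (constrained at step 2)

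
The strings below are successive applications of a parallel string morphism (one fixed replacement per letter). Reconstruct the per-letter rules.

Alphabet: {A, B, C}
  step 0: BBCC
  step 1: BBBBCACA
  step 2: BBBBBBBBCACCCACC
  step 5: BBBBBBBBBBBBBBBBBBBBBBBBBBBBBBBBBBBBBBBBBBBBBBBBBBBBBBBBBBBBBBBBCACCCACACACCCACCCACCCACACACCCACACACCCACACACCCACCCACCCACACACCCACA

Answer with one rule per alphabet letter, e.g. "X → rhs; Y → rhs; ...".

  step 1 ⇒ step 2: BBBBCACA ⇒ BB·BB·BB·BB·CA·CC·CA·CC
    A ↦ CC
    B ↦ BB
    C ↦ CA

A->CC, B->BB, C->CA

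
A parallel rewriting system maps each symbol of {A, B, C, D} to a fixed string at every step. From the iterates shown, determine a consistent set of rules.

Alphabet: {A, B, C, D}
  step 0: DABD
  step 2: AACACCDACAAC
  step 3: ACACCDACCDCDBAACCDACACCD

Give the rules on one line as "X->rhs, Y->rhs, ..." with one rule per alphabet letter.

  step 2 ⇒ step 3: AACACCDACAAC ⇒ AC·AC·CD·AC·CD·CD·BA·AC·CD·AC·AC·CD
    A ↦ AC
    C ↦ CD
    D ↦ BA
    B ↦ A  (constrained at step 0)

A->AC, B->A, C->CD, D->BA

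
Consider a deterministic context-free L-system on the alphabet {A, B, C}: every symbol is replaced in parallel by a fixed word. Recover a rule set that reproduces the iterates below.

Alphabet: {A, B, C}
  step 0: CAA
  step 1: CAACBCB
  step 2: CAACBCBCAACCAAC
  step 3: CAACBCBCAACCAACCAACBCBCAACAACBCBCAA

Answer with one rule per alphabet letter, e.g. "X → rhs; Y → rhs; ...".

  step 2 ⇒ step 3: CAACBCBCAACCAAC ⇒ CAA·CB·CB·CAA·C·CAA·C·CAA·CB·CB·CAA·CAA·CB·CB·CAA
    A ↦ CB
    B ↦ C
    C ↦ CAA

A->CB, B->C, C->CAA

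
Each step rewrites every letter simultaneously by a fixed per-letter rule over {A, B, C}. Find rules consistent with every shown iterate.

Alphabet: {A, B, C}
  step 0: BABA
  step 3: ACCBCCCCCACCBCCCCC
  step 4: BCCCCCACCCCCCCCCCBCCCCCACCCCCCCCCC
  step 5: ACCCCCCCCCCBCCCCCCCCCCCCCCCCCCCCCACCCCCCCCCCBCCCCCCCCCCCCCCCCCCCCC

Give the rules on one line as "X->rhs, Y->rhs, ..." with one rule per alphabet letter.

A->BC, B->A, C->CC

  step 4 ⇒ step 5: BCCCCCACCCCCCCCCCBCCCCCACCCCCCCCCC ⇒ A·CC·CC·CC·CC·CC·BC·CC·CC·CC·CC·CC·CC·CC·CC·CC·CC·A·CC·CC·CC·CC·CC·BC·CC·CC·CC·CC·CC·CC·CC·CC·CC·CC
    A ↦ BC
    B ↦ A
    C ↦ CC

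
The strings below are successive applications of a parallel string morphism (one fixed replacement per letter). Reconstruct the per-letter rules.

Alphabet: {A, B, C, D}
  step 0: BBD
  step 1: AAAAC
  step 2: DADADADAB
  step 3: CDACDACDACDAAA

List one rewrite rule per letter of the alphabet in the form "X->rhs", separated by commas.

  step 2 ⇒ step 3: DADADADAB ⇒ C·DA·C·DA·C·DA·C·DA·AA
    A ↦ DA
    B ↦ AA
    D ↦ C
  step 1 ⇒ step 2: AAAAC ⇒ DA·DA·DA·DA·B
    C ↦ B

A->DA, B->AA, C->B, D->C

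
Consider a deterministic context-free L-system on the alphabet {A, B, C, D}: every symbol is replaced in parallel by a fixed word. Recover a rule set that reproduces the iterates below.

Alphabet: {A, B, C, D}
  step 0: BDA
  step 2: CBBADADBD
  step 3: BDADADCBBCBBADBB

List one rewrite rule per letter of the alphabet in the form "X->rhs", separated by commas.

A->C, B->AD, C->BD, D->BB

  step 2 ⇒ step 3: CBBADADBD ⇒ BD·AD·AD·C·BB·C·BB·AD·BB
    A ↦ C
    B ↦ AD
    C ↦ BD
    D ↦ BB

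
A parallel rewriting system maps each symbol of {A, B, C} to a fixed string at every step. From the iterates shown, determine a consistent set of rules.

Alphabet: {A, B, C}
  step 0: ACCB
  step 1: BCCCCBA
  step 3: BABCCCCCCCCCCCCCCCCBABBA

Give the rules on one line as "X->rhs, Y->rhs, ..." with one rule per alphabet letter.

A->B, B->BA, C->CC

  step 0 ⇒ step 1: ACCB ⇒ B·CC·CC·BA
    A ↦ B
    B ↦ BA
    C ↦ CC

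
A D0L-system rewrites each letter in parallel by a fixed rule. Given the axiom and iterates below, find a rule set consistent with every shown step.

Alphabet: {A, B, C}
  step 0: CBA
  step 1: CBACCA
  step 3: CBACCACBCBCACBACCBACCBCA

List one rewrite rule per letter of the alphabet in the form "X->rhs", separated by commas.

  step 0 ⇒ step 1: CBA ⇒ CB·AC·CA
    A ↦ CA
    B ↦ AC
    C ↦ CB

A->CA, B->AC, C->CB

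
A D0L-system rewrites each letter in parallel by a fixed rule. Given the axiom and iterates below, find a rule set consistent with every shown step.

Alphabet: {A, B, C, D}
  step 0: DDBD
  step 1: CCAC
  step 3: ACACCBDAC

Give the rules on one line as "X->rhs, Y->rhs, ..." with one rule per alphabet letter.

A->DC, B->A, C->BD, D->C

  step 0 ⇒ step 1: DDBD ⇒ C·C·A·C
    B ↦ A
    D ↦ C
    A ↦ DC  (constrained at step 1)
    C ↦ BD  (constrained at step 1)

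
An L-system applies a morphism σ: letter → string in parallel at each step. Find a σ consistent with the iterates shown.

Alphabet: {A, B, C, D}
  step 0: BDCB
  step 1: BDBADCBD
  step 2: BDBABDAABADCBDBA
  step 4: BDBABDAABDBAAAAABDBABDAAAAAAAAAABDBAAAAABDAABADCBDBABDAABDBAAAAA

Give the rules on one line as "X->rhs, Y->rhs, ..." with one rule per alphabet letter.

A->AA, B->BD, C->DC, D->BA

  step 1 ⇒ step 2: BDBADCBD ⇒ BD·BA·BD·AA·BA·DC·BD·BA
    A ↦ AA
    B ↦ BD
    C ↦ DC
    D ↦ BA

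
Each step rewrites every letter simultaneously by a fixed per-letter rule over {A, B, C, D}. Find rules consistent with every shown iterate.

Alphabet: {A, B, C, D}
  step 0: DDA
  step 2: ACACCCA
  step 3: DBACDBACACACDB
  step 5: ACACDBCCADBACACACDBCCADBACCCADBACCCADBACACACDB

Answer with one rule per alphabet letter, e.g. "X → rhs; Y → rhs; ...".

A->DB, B->CA, C->AC, D->C

  step 2 ⇒ step 3: ACACCCA ⇒ DB·AC·DB·AC·AC·AC·DB
    A ↦ DB
    C ↦ AC
    B ↦ CA  (constrained at step 3)
    D ↦ C  (constrained at step 0)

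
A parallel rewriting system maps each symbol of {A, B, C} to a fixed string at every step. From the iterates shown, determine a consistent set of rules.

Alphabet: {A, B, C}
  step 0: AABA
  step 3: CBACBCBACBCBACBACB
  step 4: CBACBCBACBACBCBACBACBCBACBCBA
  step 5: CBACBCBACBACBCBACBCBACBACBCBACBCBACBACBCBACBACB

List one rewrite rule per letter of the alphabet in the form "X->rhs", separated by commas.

  step 4 ⇒ step 5: CBACBCBACBACBCBACBACBCBACBCBA ⇒ CB·A·CB·CB·A·CB·A·CB·CB·A·CB·CB·A·CB·A·CB·CB·A·CB·CB·A·CB·A·CB·CB·A·CB·A·CB
    A ↦ CB
    B ↦ A
    C ↦ CB

A->CB, B->A, C->CB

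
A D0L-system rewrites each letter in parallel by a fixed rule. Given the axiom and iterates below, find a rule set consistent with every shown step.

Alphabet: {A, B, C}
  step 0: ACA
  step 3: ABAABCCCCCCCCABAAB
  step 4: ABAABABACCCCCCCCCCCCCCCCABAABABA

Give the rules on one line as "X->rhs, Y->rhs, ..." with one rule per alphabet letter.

  step 3 ⇒ step 4: ABAABCCCCCCCCABAAB ⇒ AB·A·AB·AB·A·CC·CC·CC·CC·CC·CC·CC·CC·AB·A·AB·AB·A
    A ↦ AB
    B ↦ A
    C ↦ CC

A->AB, B->A, C->CC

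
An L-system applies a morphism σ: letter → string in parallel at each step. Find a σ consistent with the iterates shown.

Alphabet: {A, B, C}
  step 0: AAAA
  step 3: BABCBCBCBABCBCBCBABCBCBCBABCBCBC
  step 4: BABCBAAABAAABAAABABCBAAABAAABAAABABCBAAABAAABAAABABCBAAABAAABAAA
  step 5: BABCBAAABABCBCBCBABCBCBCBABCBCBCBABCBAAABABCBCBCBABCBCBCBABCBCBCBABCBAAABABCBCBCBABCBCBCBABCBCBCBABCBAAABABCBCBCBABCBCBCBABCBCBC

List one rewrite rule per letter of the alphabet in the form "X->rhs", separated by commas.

  step 4 ⇒ step 5: BABCBAAABAAABAAABABCBAAABAAABAAABABCBAAABAAABAAABABCBAAABAAABAAA ⇒ BA·BC·BA·AA·BA·BC·BC·BC·BA·BC·BC·BC·BA·BC·BC·BC·BA·BC·BA·AA·BA·BC·BC·BC·BA·BC·BC·BC·BA·BC·BC·BC·BA·BC·BA·AA·BA·BC·BC·BC·BA·BC·BC·BC·BA·BC·BC·BC·BA·BC·BA·AA·BA·BC·BC·BC·BA·BC·BC·BC·BA·BC·BC·BC
    A ↦ BC
    B ↦ BA
    C ↦ AA

A->BC, B->BA, C->AA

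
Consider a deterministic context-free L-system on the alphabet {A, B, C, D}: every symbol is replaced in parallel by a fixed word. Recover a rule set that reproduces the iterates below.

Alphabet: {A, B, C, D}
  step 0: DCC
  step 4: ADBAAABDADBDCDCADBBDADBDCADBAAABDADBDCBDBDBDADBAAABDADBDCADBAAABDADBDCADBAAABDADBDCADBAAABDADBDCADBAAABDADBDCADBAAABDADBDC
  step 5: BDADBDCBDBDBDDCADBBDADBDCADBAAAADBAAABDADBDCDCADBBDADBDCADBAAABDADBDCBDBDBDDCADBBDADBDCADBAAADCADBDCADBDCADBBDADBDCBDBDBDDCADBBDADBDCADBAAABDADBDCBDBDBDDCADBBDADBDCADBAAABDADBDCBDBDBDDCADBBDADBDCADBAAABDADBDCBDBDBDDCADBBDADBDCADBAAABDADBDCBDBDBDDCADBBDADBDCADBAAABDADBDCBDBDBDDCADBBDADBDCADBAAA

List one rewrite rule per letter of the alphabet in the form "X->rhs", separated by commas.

A->BD, B->DC, C->AAA, D->ADB

  step 4 ⇒ step 5: ADBAAABDADBDCDCADBBDADBDCADBAAABDADBDCBDBDBDADBAAABDADBDCADBAAABDADBDCADBAAABDADBDCADBAAABDADBDCADBAAABDADBDCADBAAABDADBDC ⇒ BD·ADB·DC·BD·BD·BD·DC·ADB·BD·ADB·DC·ADB·AAA·ADB·AAA·BD·ADB·DC·DC·ADB·BD·ADB·DC·ADB·AAA·BD·ADB·DC·BD·BD·BD·DC·ADB·BD·ADB·DC·ADB·AAA·DC·ADB·DC·ADB·DC·ADB·BD·ADB·DC·BD·BD·BD·DC·ADB·BD·ADB·DC·ADB·AAA·BD·ADB·DC·BD·BD·BD·DC·ADB·BD·ADB·DC·ADB·AAA·BD·ADB·DC·BD·BD·BD·DC·ADB·BD·ADB·DC·ADB·AAA·BD·ADB·DC·BD·BD·BD·DC·ADB·BD·ADB·DC·ADB·AAA·BD·ADB·DC·BD·BD·BD·DC·ADB·BD·ADB·DC·ADB·AAA·BD·ADB·DC·BD·BD·BD·DC·ADB·BD·ADB·DC·ADB·AAA
    A ↦ BD
    B ↦ DC
    C ↦ AAA
    D ↦ ADB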